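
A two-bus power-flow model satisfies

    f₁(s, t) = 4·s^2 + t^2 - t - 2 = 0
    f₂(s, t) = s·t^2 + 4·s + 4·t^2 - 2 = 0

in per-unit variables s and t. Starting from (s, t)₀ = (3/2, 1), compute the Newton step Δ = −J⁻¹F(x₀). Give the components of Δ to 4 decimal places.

(-0.5315, -0.6220)

At (3/2, 1): F = (7.0000, 9.5000).
Jacobian J = [[8·s, 2·t - 1], [t^2 + 4, 2·s·t + 8·t]].
At the point, J = [[12.0000, 1.0000], [5.0000, 11.0000]] (det J = 127.0000).
Solving J·Δ = −F gives Δ = (-0.5315, -0.6220).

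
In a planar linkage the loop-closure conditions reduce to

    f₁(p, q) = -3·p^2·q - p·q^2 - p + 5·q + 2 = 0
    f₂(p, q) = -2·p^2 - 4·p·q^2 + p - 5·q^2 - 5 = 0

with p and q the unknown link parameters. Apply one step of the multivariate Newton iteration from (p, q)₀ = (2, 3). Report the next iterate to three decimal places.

(1.780, 1.480)

At (2, 3): F = (-39.000, -128.000).
Jacobian J = [[-6·p·q - q^2 - 1, -3·p^2 - 2·p·q + 5], [-4·p - 4·q^2 + 1, -8·p·q - 10·q]].
At the point, J = [[-46.000, -19.000], [-43.000, -78.000]] (det J = 2771.000).
Solving J·Δ = −F gives Δ = (-0.220, -1.520).
Then the next iterate is (p, q)₁ = (1.780, 1.480).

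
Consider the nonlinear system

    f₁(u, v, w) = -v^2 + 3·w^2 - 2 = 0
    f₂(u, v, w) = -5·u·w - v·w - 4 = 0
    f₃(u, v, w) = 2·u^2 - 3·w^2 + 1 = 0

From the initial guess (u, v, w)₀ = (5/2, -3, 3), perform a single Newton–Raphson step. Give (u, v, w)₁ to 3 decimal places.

(0.921, -0.785, 1.373)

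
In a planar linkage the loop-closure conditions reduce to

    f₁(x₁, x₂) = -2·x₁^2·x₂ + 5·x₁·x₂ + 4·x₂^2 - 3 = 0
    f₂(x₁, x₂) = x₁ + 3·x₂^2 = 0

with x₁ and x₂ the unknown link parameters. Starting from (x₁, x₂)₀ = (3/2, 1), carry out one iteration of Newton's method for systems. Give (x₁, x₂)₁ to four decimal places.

(0.0000, 0.5000)

At (3/2, 1): F = (4.0000, 4.5000).
Jacobian J = [[-4·x₁·x₂ + 5·x₂, -2·x₁^2 + 5·x₁ + 8·x₂], [1, 6·x₂]].
At the point, J = [[-1.0000, 11.0000], [1.0000, 6.0000]] (det J = -17.0000).
Solving J·Δ = −F gives Δ = (-1.5000, -0.5000).
Then the next iterate is (x₁, x₂)₁ = (0.0000, 0.5000).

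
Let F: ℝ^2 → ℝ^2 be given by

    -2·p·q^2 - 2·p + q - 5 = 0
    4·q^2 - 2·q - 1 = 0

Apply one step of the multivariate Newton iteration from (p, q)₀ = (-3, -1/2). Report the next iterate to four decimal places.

At (-3, -1/2): F = (2.0000, 1.0000).
Jacobian J = [[-2·q^2 - 2, -4·p·q + 1], [0, 8·q - 2]].
At the point, J = [[-2.5000, -5.0000], [0.0000, -6.0000]] (det J = 15.0000).
Solving J·Δ = −F gives Δ = (0.4667, 0.1667).
Then the next iterate is (p, q)₁ = (-2.5333, -0.3333).

(-2.5333, -0.3333)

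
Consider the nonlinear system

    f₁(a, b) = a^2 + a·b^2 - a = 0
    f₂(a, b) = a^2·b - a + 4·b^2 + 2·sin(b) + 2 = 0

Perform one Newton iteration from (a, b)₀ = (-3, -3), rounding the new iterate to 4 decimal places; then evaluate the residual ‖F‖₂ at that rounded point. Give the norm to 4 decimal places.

3.6374

At (-3, -3): F = (-15.0000, 13.717760).
Jacobian J = [[2·a + b^2 - 1, 2·a·b], [2·a·b - 1, a^2 + 8·b + 2·cos(b)]].
At the point, J = [[2.0000, 18.0000], [17.0000, -16.979985]] (det J = -339.959970).
Solving J·Δ = −F gives Δ = (0.0229, 0.8308).
Then the next iterate is (a, b)₁ = (-2.9771, -2.1692).
Re-evaluating at (-2.9771, -2.1692): F = (-2.168307, 2.920453), so ‖F‖₂ = 3.6374.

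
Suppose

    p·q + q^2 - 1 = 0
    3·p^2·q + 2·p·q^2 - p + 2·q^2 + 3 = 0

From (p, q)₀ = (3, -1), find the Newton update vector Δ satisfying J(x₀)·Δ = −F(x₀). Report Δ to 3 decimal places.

(2.333, 5.333)

At (3, -1): F = (-3.000, -19.000).
Jacobian J = [[q, p + 2·q], [6·p·q + 2·q^2 - 1, 3·p^2 + 4·p·q + 4·q]].
At the point, J = [[-1.000, 1.000], [-17.000, 11.000]] (det J = 6.000).
Solving J·Δ = −F gives Δ = (2.333, 5.333).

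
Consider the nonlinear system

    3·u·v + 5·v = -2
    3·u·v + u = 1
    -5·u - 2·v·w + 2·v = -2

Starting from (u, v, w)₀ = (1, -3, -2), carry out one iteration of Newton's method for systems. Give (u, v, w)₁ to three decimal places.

(0.838, -0.432, -1.203)

At (1, -3, -2): F = (-22.000, -9.000, -21.000).
Jacobian J = [[3·v, 3·u + 5, 0], [3·v + 1, 3·u, 0], [-5, -2·w + 2, -2·v]].
At the point, J = [[-9.000, 8.000, 0.000], [-8.000, 3.000, 0.000], [-5.000, 6.000, 6.000]] (det J = 222.000).
Solving J·Δ = −F gives Δ = (-0.162, 2.568, 0.797).
Then the next iterate is (u, v, w)₁ = (0.838, -0.432, -1.203).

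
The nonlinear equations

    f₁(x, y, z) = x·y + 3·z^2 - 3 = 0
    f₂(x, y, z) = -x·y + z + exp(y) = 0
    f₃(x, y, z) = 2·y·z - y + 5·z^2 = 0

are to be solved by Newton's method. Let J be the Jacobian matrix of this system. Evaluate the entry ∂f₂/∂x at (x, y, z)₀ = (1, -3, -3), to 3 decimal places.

3.000

∂f₂/∂x = -y.
At (1, -3, -3) this is 3.000.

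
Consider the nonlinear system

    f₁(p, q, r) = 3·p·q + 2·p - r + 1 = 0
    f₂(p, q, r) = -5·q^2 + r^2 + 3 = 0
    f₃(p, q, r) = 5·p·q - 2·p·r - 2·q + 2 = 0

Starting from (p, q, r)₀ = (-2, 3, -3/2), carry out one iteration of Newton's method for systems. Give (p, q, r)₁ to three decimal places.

(-0.918, 1.586, -0.612)

At (-2, 3, -3/2): F = (-19.500, -39.750, -40.000).
Jacobian J = [[3·q + 2, 3·p, -1], [0, -10·q, 2·r], [5·q - 2·r, 5·p - 2, -2·p]].
At the point, J = [[11.000, -6.000, -1.000], [0.000, -30.000, -3.000], [18.000, -12.000, 4.000]] (det J = -1932.000).
Solving J·Δ = −F gives Δ = (1.082, -1.414, 0.888).
Then the next iterate is (p, q, r)₁ = (-0.918, 1.586, -0.612).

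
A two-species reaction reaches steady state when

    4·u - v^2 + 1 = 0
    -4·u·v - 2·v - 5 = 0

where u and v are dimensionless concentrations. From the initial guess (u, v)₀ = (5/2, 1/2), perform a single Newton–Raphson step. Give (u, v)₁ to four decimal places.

At (5/2, 1/2): F = (10.7500, -11.0000).
Jacobian J = [[4, -2·v], [-4·v, -4·u - 2]].
At the point, J = [[4.0000, -1.0000], [-2.0000, -12.0000]] (det J = -50.0000).
Solving J·Δ = −F gives Δ = (-2.8000, -0.4500).
Then the next iterate is (u, v)₁ = (-0.3000, 0.0500).

(-0.3000, 0.0500)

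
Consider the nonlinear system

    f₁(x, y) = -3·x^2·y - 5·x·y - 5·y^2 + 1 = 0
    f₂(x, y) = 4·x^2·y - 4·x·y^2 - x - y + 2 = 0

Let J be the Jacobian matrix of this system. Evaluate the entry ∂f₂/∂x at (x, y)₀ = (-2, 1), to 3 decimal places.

-21.000

∂f₂/∂x = 8·x·y - 4·y^2 - 1.
At (-2, 1) this is -21.000.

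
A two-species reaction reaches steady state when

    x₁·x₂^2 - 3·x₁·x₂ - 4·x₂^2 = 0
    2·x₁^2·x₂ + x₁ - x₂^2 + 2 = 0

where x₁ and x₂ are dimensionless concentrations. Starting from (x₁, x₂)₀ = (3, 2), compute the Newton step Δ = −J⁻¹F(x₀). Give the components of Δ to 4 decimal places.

(-0.5825, -1.6027)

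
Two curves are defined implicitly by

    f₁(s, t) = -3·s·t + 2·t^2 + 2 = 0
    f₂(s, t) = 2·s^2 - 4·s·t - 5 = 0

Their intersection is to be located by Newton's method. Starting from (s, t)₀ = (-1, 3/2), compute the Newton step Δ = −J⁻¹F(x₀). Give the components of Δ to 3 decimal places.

At (-1, 3/2): F = (11.000, 3.000).
Jacobian J = [[-3·t, -3·s + 4·t], [4·s - 4·t, -4·s]].
At the point, J = [[-4.500, 9.000], [-10.000, 4.000]] (det J = 72.000).
Solving J·Δ = −F gives Δ = (-0.236, -1.340).

(-0.236, -1.340)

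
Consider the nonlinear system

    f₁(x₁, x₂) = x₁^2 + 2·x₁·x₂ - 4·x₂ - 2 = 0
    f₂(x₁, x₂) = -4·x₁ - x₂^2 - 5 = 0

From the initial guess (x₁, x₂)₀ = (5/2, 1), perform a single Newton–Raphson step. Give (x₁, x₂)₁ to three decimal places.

(3.050, -8.100)

At (5/2, 1): F = (5.250, -16.000).
Jacobian J = [[2·x₁ + 2·x₂, 2·x₁ - 4], [-4, -2·x₂]].
At the point, J = [[7.000, 1.000], [-4.000, -2.000]] (det J = -10.000).
Solving J·Δ = −F gives Δ = (0.550, -9.100).
Then the next iterate is (x₁, x₂)₁ = (3.050, -8.100).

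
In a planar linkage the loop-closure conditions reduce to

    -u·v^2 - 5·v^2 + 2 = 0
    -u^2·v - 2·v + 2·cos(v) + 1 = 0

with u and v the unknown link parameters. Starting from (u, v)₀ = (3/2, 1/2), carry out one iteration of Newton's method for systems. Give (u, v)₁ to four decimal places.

(1.7536, 0.5479)

At (3/2, 1/2): F = (0.3750, 0.630165).
Jacobian J = [[-v^2, -2·u·v - 10·v], [-2·u·v, -u^2 - 2·sin(v) - 2]].
At the point, J = [[-0.2500, -6.5000], [-1.5000, -5.208851]] (det J = -8.447787).
Solving J·Δ = −F gives Δ = (0.2536, 0.0479).
Then the next iterate is (u, v)₁ = (1.7536, 0.5479).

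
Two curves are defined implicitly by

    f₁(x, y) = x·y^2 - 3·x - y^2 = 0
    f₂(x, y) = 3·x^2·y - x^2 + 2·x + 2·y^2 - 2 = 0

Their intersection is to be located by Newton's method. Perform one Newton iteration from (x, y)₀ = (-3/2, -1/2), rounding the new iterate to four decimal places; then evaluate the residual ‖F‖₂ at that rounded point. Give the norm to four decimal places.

1.8464

At (-3/2, -1/2): F = (3.8750, -10.1250).
Jacobian J = [[y^2 - 3, 2·x·y - 2·y], [6·x·y - 2·x + 2, 3·x^2 + 4·y]].
At the point, J = [[-2.7500, 2.5000], [9.5000, 4.7500]] (det J = -36.8125).
Solving J·Δ = −F gives Δ = (1.1876, -0.2436).
Then the next iterate is (x, y)₁ = (-0.3124, -0.7436).
Re-evaluating at (-0.3124, -0.7436): F = (0.211520, -1.834224), so ‖F‖₂ = 1.8464.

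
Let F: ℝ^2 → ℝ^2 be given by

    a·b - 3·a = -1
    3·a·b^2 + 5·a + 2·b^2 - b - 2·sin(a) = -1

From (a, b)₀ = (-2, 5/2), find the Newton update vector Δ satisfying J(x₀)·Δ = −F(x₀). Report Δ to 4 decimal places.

(1.8665, 0.5334)

At (-2, 5/2): F = (2.0000, -34.681405).
Jacobian J = [[b - 3, a], [3·b^2 - 2·cos(a) + 5, 6·a·b + 4·b - 1]].
At the point, J = [[-0.5000, -2.0000], [24.582294, -21.0000]] (det J = 59.664587).
Solving J·Δ = −F gives Δ = (1.8665, 0.5334).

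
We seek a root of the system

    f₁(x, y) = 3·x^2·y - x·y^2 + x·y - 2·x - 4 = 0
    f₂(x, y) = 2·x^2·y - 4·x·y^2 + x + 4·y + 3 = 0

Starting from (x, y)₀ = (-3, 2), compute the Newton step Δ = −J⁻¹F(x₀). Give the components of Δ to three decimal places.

(0.736, -0.904)

At (-3, 2): F = (62.000, 92.000).
Jacobian J = [[6·x·y - y^2 + y - 2, 3·x^2 - 2·x·y + x], [4·x·y - 4·y^2 + 1, 2·x^2 - 8·x·y + 4]].
At the point, J = [[-40.000, 36.000], [-39.000, 70.000]] (det J = -1396.000).
Solving J·Δ = −F gives Δ = (0.736, -0.904).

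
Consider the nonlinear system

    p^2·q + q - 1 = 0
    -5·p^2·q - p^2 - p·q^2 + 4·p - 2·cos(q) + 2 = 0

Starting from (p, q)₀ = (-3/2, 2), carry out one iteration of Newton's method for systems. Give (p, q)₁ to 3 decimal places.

At (-3/2, 2): F = (5.500, -21.91771).
Jacobian J = [[2·p·q, p^2 + 1], [-10·p·q - 2·p - q^2 + 4, -5·p^2 - 2·p·q + 2·sin(q)]].
At the point, J = [[-6.000, 3.250], [33.000, -3.43141]] (det J = -86.66157).
Solving J·Δ = −F gives Δ = (0.604, -0.577).
Then the next iterate is (p, q)₁ = (-0.896, 1.423).

(-0.896, 1.423)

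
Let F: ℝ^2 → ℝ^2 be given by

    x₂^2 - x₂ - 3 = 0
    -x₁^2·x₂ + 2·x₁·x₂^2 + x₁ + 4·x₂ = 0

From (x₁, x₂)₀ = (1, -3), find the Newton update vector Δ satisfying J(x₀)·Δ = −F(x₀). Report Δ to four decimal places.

(0.0629, 1.2857)

At (1, -3): F = (9.0000, 10.0000).
Jacobian J = [[0, 2·x₂ - 1], [-2·x₁·x₂ + 2·x₂^2 + 1, -x₁^2 + 4·x₁·x₂ + 4]].
At the point, J = [[0.0000, -7.0000], [25.0000, -9.0000]] (det J = 175.0000).
Solving J·Δ = −F gives Δ = (0.0629, 1.2857).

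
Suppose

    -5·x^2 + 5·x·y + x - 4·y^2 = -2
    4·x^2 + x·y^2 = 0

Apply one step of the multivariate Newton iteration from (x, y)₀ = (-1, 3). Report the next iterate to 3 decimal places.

(0.457, 2.409)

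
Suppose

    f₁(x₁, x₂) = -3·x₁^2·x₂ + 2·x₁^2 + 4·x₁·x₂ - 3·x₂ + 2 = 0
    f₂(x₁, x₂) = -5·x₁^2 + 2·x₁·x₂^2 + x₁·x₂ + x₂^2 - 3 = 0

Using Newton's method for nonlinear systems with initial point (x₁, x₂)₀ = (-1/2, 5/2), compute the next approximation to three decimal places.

(-0.260, 1.080)

At (-1/2, 5/2): F = (-11.875, -5.500).
Jacobian J = [[-6·x₁·x₂ + 4·x₁ + 4·x₂, -3·x₁^2 + 4·x₁ - 3], [-10·x₁ + 2·x₂^2 + x₂, 4·x₁·x₂ + x₁ + 2·x₂]].
At the point, J = [[15.500, -5.750], [20.000, -0.500]] (det J = 107.250).
Solving J·Δ = −F gives Δ = (0.240, -1.420).
Then the next iterate is (x₁, x₂)₁ = (-0.260, 1.080).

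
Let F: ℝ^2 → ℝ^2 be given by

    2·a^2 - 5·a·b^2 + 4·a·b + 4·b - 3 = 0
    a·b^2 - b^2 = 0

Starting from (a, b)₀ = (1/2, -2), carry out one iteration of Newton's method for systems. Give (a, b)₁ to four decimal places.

(0.3534, -0.7069)

At (1/2, -2): F = (-24.5000, -2.0000).
Jacobian J = [[4·a - 5·b^2 + 4·b, -10·a·b + 4·a + 4], [b^2, 2·a·b - 2·b]].
At the point, J = [[-26.0000, 16.0000], [4.0000, 2.0000]] (det J = -116.0000).
Solving J·Δ = −F gives Δ = (-0.1466, 1.2931).
Then the next iterate is (a, b)₁ = (0.3534, -0.7069).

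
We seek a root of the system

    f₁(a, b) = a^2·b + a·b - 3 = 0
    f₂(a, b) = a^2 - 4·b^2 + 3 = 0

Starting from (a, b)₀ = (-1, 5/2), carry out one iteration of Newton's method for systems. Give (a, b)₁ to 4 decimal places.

At (-1, 5/2): F = (-3.0000, -21.0000).
Jacobian J = [[2·a·b + b, a^2 + a], [2·a, -8·b]].
At the point, J = [[-2.5000, 0.0000], [-2.0000, -20.0000]] (det J = 50.0000).
Solving J·Δ = −F gives Δ = (-1.2000, -0.9300).
Then the next iterate is (a, b)₁ = (-2.2000, 1.5700).

(-2.2000, 1.5700)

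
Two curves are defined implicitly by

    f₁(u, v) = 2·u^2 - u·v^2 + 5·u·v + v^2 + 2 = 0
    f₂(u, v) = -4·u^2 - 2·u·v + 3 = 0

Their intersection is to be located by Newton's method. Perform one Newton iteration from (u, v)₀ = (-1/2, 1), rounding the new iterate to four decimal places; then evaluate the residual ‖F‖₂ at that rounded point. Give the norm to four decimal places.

13.5000

At (-1/2, 1): F = (1.5000, 3.0000).
Jacobian J = [[4·u - v^2 + 5·v, -2·u·v + 5·u + 2·v], [-8·u - 2·v, -2·u]].
At the point, J = [[2.0000, 0.5000], [2.0000, 1.0000]] (det J = 1.0000).
Solving J·Δ = −F gives Δ = (0.0000, -3.0000).
Then the next iterate is (u, v)₁ = (-0.5000, -2.0000).
Re-evaluating at (-0.5000, -2.0000): F = (13.5000, 0.0000), so ‖F‖₂ = 13.5000.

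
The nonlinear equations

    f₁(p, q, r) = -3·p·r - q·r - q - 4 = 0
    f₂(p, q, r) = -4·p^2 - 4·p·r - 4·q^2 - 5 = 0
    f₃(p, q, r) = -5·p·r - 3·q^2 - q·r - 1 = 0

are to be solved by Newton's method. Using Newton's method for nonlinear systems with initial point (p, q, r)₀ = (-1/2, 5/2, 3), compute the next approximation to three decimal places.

(-5.479, 5.552, 26.104)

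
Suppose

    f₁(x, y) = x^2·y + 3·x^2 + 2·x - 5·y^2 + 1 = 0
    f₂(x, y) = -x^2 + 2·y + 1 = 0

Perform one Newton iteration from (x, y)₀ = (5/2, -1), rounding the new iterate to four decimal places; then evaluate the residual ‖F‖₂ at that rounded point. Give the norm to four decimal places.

At (5/2, -1): F = (13.5000, -7.2500).
Jacobian J = [[2·x·y + 6·x + 2, x^2 - 10·y], [-2·x, 2]].
At the point, J = [[12.0000, 16.2500], [-5.0000, 2.0000]] (det J = 105.2500).
Solving J·Δ = −F gives Δ = (-1.3759, 0.1853).
Then the next iterate is (x, y)₁ = (1.1241, -0.8147).
Re-evaluating at (1.1241, -0.8147): F = (2.690866, -1.893001), so ‖F‖₂ = 3.2900.

3.2900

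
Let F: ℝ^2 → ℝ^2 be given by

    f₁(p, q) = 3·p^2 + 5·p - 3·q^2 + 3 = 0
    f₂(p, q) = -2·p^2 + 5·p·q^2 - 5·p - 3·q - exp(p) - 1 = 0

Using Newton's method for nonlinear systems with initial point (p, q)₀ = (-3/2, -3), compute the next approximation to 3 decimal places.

At (-3/2, -3): F = (-24.750, -56.72313).
Jacobian J = [[6·p + 5, -6·q], [-4·p + 5·q^2 - exp(p) - 5, 10·p·q - 3]].
At the point, J = [[-4.000, 18.000], [45.77687, 42.000]] (det J = -991.98366).
Solving J·Δ = −F gives Δ = (-0.019, 1.371).
Then the next iterate is (p, q)₁ = (-1.519, -1.629).

(-1.519, -1.629)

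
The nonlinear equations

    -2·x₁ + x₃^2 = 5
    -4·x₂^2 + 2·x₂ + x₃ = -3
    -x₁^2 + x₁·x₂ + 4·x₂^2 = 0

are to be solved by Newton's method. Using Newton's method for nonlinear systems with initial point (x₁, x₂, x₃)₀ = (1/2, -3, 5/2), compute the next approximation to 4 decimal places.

At (1/2, -3, 5/2): F = (0.2500, -36.5000, 34.2500).
Jacobian J = [[-2, 0, 2·x₃], [0, -8·x₂ + 2, 1], [-2·x₁ + x₂, x₁ + 8·x₂, 0]].
At the point, J = [[-2.0000, 0.0000, 5.0000], [0.0000, 26.0000, 1.0000], [-4.0000, -23.5000, 0.0000]] (det J = 473.0000).
Solving J·Δ = −F gives Δ = (0.3338, 1.4006, 0.0835).
Then the next iterate is (x₁, x₂, x₃)₁ = (0.8338, -1.5994, 2.5835).

(0.8338, -1.5994, 2.5835)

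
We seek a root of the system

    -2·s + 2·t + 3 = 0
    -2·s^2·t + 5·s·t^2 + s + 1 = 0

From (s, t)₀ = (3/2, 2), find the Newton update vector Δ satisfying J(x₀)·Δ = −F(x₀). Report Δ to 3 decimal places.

(0.797, -1.203)

At (3/2, 2): F = (4.000, 23.500).
Jacobian J = [[-2, 2], [-4·s·t + 5·t^2 + 1, -2·s^2 + 10·s·t]].
At the point, J = [[-2.000, 2.000], [9.000, 25.500]] (det J = -69.000).
Solving J·Δ = −F gives Δ = (0.797, -1.203).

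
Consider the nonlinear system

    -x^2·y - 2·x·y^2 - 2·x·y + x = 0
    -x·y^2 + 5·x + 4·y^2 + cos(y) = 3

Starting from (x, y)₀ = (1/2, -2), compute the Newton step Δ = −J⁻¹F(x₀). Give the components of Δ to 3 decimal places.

(2.214, 1.169)

At (1/2, -2): F = (-1.000, 13.08385).
Jacobian J = [[-2·x·y - 2·y^2 - 2·y + 1, -x^2 - 4·x·y - 2·x], [-y^2 + 5, -2·x·y + 8·y - sin(y)]].
At the point, J = [[-1.000, 2.750], [1.000, -13.09070]] (det J = 10.34070).
Solving J·Δ = −F gives Δ = (2.214, 1.169).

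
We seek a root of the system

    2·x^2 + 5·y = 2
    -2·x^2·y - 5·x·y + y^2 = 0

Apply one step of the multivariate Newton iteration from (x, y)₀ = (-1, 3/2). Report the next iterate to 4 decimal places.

At (-1, 3/2): F = (7.5000, 6.7500).
Jacobian J = [[4·x, 5], [-4·x·y - 5·y, -2·x^2 - 5·x + 2·y]].
At the point, J = [[-4.0000, 5.0000], [-1.5000, 6.0000]] (det J = -16.5000).
Solving J·Δ = −F gives Δ = (0.6818, -0.9545).
Then the next iterate is (x, y)₁ = (-0.3182, 0.5455).

(-0.3182, 0.5455)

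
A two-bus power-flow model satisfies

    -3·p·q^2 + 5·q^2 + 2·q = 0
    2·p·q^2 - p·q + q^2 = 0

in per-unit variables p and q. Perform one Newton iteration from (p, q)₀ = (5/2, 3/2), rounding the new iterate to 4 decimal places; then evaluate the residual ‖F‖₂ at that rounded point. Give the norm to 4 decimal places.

2.2740

At (5/2, 3/2): F = (-2.6250, 9.7500).
Jacobian J = [[-3·q^2, -6·p·q + 10·q + 2], [2·q^2 - q, 4·p·q - p + 2·q]].
At the point, J = [[-6.7500, -5.5000], [3.0000, 15.5000]] (det J = -88.1250).
Solving J·Δ = −F gives Δ = (0.1468, -0.6574).
Then the next iterate is (p, q)₁ = (2.6468, 0.8426).
Re-evaluating at (2.6468, 0.8426): F = (-0.402410, 2.238103), so ‖F‖₂ = 2.2740.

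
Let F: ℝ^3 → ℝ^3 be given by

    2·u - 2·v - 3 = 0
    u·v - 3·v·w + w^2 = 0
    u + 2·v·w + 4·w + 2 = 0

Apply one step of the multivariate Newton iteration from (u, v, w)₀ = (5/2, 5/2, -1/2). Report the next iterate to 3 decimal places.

(1.628, 0.128, -0.667)

At (5/2, 5/2, -1/2): F = (-3.000, 10.250, 0.000).
Jacobian J = [[2, -2, 0], [v, u - 3·w, -3·v + 2·w], [1, 2·w, 2·v + 4]].
At the point, J = [[2.000, -2.000, 0.000], [2.500, 4.000, -8.500], [1.000, -1.000, 9.000]] (det J = 117.000).
Solving J·Δ = −F gives Δ = (-0.872, -2.372, -0.167).
Then the next iterate is (u, v, w)₁ = (1.628, 0.128, -0.667).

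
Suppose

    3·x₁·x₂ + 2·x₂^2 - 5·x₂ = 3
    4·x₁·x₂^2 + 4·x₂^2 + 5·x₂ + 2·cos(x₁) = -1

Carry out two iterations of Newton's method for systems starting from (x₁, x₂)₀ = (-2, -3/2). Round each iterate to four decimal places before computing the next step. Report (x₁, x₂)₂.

(-0.9797, -0.3545)

At (-2, -3/2): F = (18.0000, -16.332294).
Jacobian J = [[3·x₂, 3·x₁ + 4·x₂ - 5], [4·x₂^2 - 2·sin(x₁), 8·x₁·x₂ + 8·x₂ + 5]].
At the point, J = [[-4.5000, -17.0000], [10.818595, 17.0000]] (det J = 107.416113).
Solving J·Δ = −F gives Δ = (-0.2639, 1.1287).
Then the next iterate is (x₁, x₂)₁ = (-2.2639, -0.3713).
Round to (-2.2639, -0.3713) and repeat: F = (1.653986, -2.831339), J = [[-1.1139, -13.2769], [2.089988, 8.754289]].
Δ = (1.2842, 0.0168), so (x₁, x₂)₂ = (-0.9797, -0.3545).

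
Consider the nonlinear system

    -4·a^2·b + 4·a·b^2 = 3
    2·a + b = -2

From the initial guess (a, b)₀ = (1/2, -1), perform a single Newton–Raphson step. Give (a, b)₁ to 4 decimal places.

At (1/2, -1): F = (0.0000, 2.0000).
Jacobian J = [[-8·a·b + 4·b^2, -4·a^2 + 8·a·b], [2, 1]].
At the point, J = [[8.0000, -5.0000], [2.0000, 1.0000]] (det J = 18.0000).
Solving J·Δ = −F gives Δ = (-0.5556, -0.8889).
Then the next iterate is (a, b)₁ = (-0.0556, -1.8889).

(-0.0556, -1.8889)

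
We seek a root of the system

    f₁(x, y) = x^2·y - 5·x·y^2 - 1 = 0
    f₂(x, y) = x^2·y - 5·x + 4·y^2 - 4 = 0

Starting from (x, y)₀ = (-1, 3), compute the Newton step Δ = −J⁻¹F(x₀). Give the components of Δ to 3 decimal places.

(-0.070, -1.631)

At (-1, 3): F = (47.000, 40.000).
Jacobian J = [[2·x·y - 5·y^2, x^2 - 10·x·y], [2·x·y - 5, x^2 + 8·y]].
At the point, J = [[-51.000, 31.000], [-11.000, 25.000]] (det J = -934.000).
Solving J·Δ = −F gives Δ = (-0.070, -1.631).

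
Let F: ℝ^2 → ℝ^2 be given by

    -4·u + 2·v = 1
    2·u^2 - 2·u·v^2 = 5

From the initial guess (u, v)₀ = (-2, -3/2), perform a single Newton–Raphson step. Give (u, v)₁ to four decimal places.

(-1.0137, -1.5274)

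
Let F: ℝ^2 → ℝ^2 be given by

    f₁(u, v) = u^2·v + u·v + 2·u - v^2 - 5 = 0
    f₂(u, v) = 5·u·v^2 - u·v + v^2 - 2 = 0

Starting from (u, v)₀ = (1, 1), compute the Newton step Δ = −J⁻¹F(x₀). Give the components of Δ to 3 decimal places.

(0.400, -0.418)

At (1, 1): F = (-2.000, 3.000).
Jacobian J = [[2·u·v + v + 2, u^2 + u - 2·v], [5·v^2 - v, 10·u·v - u + 2·v]].
At the point, J = [[5.000, 0.000], [4.000, 11.000]] (det J = 55.000).
Solving J·Δ = −F gives Δ = (0.400, -0.418).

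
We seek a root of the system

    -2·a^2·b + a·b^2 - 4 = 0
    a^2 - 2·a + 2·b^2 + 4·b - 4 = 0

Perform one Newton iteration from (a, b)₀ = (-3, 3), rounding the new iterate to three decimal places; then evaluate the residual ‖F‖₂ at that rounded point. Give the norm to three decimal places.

18.162

At (-3, 3): F = (-85.000, 41.000).
Jacobian J = [[-4·a·b + b^2, -2·a^2 + 2·a·b], [2·a - 2, 4·b + 4]].
At the point, J = [[45.000, -36.000], [-8.000, 16.000]] (det J = 432.000).
Solving J·Δ = −F gives Δ = (-0.269, -2.697).
Then the next iterate is (a, b)₁ = (-3.269, 0.303).
Re-evaluating at (-3.269, 0.303): F = (-10.77606, 14.61998), so ‖F‖₂ = 18.162.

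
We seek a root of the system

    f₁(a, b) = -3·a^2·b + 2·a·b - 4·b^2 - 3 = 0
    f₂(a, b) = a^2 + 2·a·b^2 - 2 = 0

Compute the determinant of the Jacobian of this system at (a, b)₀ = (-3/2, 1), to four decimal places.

J = [[-6·a·b + 2·b, -3·a^2 + 2·a - 8·b], [2·a + 2·b^2, 4·a·b]].
At the point, J = [[11.0000, -17.7500], [-1.0000, -6.0000]].
det J = -83.7500.

-83.7500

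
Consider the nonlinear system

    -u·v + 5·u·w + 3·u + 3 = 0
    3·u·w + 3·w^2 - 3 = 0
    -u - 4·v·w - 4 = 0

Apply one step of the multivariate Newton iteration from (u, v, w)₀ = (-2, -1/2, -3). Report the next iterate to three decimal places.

At (-2, -1/2, -3): F = (26.000, 42.000, -8.000).
Jacobian J = [[-v + 5·w + 3, -u, 5·u], [3·w, 0, 3·u + 6·w], [-1, -4·w, -4·v]].
At the point, J = [[-11.500, 2.000, -10.000], [-9.000, 0.000, -24.000], [-1.000, 12.000, 2.000]] (det J = -2148.000).
Solving J·Δ = −F gives Δ = (1.240, 0.556, 1.285).
Then the next iterate is (u, v, w)₁ = (-0.760, 0.056, -1.715).

(-0.760, 0.056, -1.715)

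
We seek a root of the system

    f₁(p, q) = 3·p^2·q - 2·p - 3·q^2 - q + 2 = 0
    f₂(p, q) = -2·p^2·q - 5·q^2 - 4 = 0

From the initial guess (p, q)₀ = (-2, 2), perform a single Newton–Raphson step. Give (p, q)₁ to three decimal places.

At (-2, 2): F = (16.000, -40.000).
Jacobian J = [[6·p·q - 2, 3·p^2 - 6·q - 1], [-4·p·q, -2·p^2 - 10·q]].
At the point, J = [[-26.000, -1.000], [16.000, -28.000]] (det J = 744.000).
Solving J·Δ = −F gives Δ = (0.656, -1.054).
Then the next iterate is (p, q)₁ = (-1.344, 0.946).

(-1.344, 0.946)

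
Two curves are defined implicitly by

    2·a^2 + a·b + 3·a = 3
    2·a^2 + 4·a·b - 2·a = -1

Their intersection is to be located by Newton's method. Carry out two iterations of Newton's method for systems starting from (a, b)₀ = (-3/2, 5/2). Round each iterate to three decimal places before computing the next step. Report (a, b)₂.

(-4.219, 1.157)

At (-3/2, 5/2): F = (-6.750, -6.500).
Jacobian J = [[4·a + b + 3, a], [4·a + 4·b - 2, 4·a]].
At the point, J = [[-0.500, -1.500], [2.000, -6.000]] (det J = 6.000).
Solving J·Δ = −F gives Δ = (-5.125, -2.792).
Then the next iterate is (a, b)₁ = (-6.625, -0.292).
Round to (-6.625, -0.292) and repeat: F = (66.84075, 109.76925), J = [[-23.792, -6.625], [-29.668, -26.500]].
Δ = (2.406, 1.449), so (a, b)₂ = (-4.219, 1.157).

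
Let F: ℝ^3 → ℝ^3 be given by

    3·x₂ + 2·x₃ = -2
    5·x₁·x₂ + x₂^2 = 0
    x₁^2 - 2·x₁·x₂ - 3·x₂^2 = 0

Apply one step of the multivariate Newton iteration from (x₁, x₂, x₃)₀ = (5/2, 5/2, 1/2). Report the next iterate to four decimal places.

At (5/2, 5/2, 1/2): F = (10.5000, 37.5000, -25.0000).
Jacobian J = [[0, 3, 2], [5·x₂, 5·x₁ + 2·x₂, 0], [2·x₁ - 2·x₂, -2·x₁ - 6·x₂, 0]].
At the point, J = [[0.0000, 3.0000, 2.0000], [12.5000, 17.5000, 0.0000], [0.0000, -20.0000, 0.0000]] (det J = -500.0000).
Solving J·Δ = −F gives Δ = (-1.2500, -1.2500, -3.3750).
Then the next iterate is (x₁, x₂, x₃)₁ = (1.2500, 1.2500, -2.8750).

(1.2500, 1.2500, -2.8750)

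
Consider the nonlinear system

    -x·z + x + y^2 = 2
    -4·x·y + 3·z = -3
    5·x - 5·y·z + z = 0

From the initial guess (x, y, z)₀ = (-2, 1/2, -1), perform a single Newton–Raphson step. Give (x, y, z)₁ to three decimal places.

(0.195, 0.246, -0.194)

At (-2, 1/2, -1): F = (-5.750, 4.000, -8.500).
Jacobian J = [[-z + 1, 2·y, -x], [-4·y, -4·x, 3], [5, -5·z, -5·y + 1]].
At the point, J = [[2.000, 1.000, 2.000], [-2.000, 8.000, 3.000], [5.000, 5.000, -1.500]] (det J = -142.000).
Solving J·Δ = −F gives Δ = (2.195, -0.254, 0.806).
Then the next iterate is (x, y, z)₁ = (0.195, 0.246, -0.194).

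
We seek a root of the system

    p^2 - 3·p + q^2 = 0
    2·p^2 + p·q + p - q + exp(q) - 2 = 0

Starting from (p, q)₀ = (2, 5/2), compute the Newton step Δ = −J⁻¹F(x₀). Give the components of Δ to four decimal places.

(-1.2949, -0.5910)

At (2, 5/2): F = (4.2500, 22.682494).
Jacobian J = [[2·p - 3, 2·q], [4·p + q + 1, p + exp(q) - 1]].
At the point, J = [[1.0000, 5.0000], [11.5000, 13.182494]] (det J = -44.317506).
Solving J·Δ = −F gives Δ = (-1.2949, -0.5910).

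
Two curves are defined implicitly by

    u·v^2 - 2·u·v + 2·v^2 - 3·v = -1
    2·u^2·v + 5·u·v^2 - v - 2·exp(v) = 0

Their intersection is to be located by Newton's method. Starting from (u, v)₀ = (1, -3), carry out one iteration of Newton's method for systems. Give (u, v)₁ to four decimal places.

(1.8917, -0.5489)

At (1, -3): F = (43.0000, 41.900426).
Jacobian J = [[v^2 - 2·v, 2·u·v - 2·u + 4·v - 3], [4·u·v + 5·v^2, 2·u^2 + 10·u·v - 2·exp(v) - 1]].
At the point, J = [[15.0000, -23.0000], [33.0000, -29.099574]] (det J = 322.506388).
Solving J·Δ = −F gives Δ = (0.8917, 2.4511).
Then the next iterate is (u, v)₁ = (1.8917, -0.5489).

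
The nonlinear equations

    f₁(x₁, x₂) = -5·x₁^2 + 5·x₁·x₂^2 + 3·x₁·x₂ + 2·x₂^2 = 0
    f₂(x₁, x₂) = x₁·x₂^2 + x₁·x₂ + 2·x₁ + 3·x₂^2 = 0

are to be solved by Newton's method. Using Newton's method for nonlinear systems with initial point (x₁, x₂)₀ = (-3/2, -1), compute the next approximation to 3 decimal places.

(-0.884, -0.726)

At (-3/2, -1): F = (-12.250, 0.000).
Jacobian J = [[-10·x₁ + 5·x₂^2 + 3·x₂, 10·x₁·x₂ + 3·x₁ + 4·x₂], [x₂^2 + x₂ + 2, 2·x₁·x₂ + x₁ + 6·x₂]].
At the point, J = [[17.000, 6.500], [2.000, -4.500]] (det J = -89.500).
Solving J·Δ = −F gives Δ = (0.616, 0.274).
Then the next iterate is (x₁, x₂)₁ = (-0.884, -0.726).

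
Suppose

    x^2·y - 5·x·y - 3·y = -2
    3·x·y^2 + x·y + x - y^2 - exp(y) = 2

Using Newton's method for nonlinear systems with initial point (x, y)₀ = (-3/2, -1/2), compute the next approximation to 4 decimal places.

(-6.8095, 2.8501)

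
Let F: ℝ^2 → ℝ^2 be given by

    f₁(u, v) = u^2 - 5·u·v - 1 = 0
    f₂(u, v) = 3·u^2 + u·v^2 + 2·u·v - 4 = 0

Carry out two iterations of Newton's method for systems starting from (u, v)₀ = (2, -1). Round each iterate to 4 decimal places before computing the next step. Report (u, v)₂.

At (2, -1): F = (13.0000, 6.0000).
Jacobian J = [[2·u - 5·v, -5·u], [6·u + v^2 + 2·v, 2·u·v + 2·u]].
At the point, J = [[9.0000, -10.0000], [11.0000, 0.0000]] (det J = 110.0000).
Solving J·Δ = −F gives Δ = (-0.5455, 0.8091).
Then the next iterate is (u, v)₁ = (1.4545, -0.1909).
Round to (1.4545, -0.1909) and repeat: F = (2.503890, 1.844389), J = [[3.8635, -7.2725], [8.381643, 2.353672]].
Δ = (-0.2756, 0.1979), so (u, v)₂ = (1.1789, 0.0070).

(1.1789, 0.0070)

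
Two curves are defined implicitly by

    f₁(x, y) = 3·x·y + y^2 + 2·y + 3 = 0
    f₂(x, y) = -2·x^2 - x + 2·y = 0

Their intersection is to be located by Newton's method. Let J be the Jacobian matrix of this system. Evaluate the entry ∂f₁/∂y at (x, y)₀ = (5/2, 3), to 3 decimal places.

∂f₁/∂y = 3·x + 2·y + 2.
At (5/2, 3) this is 15.500.

15.500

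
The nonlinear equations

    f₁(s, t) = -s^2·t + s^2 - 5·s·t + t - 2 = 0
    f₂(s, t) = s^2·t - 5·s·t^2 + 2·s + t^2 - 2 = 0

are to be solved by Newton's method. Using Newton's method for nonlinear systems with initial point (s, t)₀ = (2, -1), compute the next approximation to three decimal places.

At (2, -1): F = (15.000, -11.000).
Jacobian J = [[-2·s·t + 2·s - 5·t, -s^2 - 5·s + 1], [2·s·t - 5·t^2 + 2, s^2 - 10·s·t + 2·t]].
At the point, J = [[13.000, -13.000], [-7.000, 22.000]] (det J = 195.000).
Solving J·Δ = −F gives Δ = (-0.959, 0.195).
Then the next iterate is (s, t)₁ = (1.041, -0.805).

(1.041, -0.805)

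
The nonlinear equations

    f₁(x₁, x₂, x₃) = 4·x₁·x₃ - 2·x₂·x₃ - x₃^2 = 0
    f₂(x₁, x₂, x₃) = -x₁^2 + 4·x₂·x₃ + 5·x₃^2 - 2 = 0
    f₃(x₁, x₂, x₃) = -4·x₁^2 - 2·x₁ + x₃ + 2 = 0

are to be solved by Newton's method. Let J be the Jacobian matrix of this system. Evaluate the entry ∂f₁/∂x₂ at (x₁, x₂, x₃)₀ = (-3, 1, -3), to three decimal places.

6.000

∂f₁/∂x₂ = -2·x₃.
At (-3, 1, -3) this is 6.000.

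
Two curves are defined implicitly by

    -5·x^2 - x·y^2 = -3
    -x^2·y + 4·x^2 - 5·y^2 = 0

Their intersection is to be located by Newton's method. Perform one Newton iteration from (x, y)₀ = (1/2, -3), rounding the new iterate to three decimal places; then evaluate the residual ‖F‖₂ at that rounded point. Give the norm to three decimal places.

At (1/2, -3): F = (-2.750, -43.250).
Jacobian J = [[-10·x - y^2, -2·x·y], [-2·x·y + 8·x, -x^2 - 10·y]].
At the point, J = [[-14.000, 3.000], [7.000, 29.750]] (det J = -437.500).
Solving J·Δ = −F gives Δ = (0.110, 1.428).
Then the next iterate is (x, y)₁ = (0.610, -1.572).
Re-evaluating at (0.610, -1.572): F = (-0.36792, -10.28258), so ‖F‖₂ = 10.289.

10.289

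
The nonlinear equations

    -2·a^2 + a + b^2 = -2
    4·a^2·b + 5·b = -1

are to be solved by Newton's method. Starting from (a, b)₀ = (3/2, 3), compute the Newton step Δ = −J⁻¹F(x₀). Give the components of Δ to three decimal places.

(-0.510, -1.759)

At (3/2, 3): F = (8.000, 43.000).
Jacobian J = [[-4·a + 1, 2·b], [8·a·b, 4·a^2 + 5]].
At the point, J = [[-5.000, 6.000], [36.000, 14.000]] (det J = -286.000).
Solving J·Δ = −F gives Δ = (-0.510, -1.759).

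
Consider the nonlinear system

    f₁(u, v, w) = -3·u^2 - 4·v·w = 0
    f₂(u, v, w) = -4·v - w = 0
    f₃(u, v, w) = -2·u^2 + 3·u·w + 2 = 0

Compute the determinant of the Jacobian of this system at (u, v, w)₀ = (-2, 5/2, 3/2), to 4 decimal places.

J = [[-6·u, -4·w, -4·v], [0, -4, -1], [-4·u + 3·w, 0, 3·u]].
At the point, J = [[12.0000, -6.0000, -10.0000], [0.0000, -4.0000, -1.0000], [12.5000, 0.0000, -6.0000]].
det J = -137.0000.

-137.0000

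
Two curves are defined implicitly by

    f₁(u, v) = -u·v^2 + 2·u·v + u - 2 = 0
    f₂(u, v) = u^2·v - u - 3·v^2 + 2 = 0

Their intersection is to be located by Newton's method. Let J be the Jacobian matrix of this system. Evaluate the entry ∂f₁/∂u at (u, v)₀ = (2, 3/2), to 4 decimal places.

1.7500

∂f₁/∂u = -v^2 + 2·v + 1.
At (2, 3/2) this is 1.7500.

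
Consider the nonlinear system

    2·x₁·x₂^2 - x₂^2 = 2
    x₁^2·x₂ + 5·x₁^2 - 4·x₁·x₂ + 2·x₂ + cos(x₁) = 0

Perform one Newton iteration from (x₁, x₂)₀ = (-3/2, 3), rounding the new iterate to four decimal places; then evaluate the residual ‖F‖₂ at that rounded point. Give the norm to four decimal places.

16.6407

At (-3/2, 3): F = (-38.0000, 42.070737).
Jacobian J = [[2·x₂^2, 4·x₁·x₂ - 2·x₂], [2·x₁·x₂ + 10·x₁ - 4·x₂ - sin(x₁), x₁^2 - 4·x₁ + 2]].
At the point, J = [[18.0000, -24.0000], [-35.002505, 10.2500]] (det J = -655.560120).
Solving J·Δ = −F gives Δ = (0.9461, -0.8738).
Then the next iterate is (x₁, x₂)₁ = (-0.5539, 2.1262).
Re-evaluating at (-0.5539, 2.1262): F = (-11.528787, 12.000044), so ‖F‖₂ = 16.6407.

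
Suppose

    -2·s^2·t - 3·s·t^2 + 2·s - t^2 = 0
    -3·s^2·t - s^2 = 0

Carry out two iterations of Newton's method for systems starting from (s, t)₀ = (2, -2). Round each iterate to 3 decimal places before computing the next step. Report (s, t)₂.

At (2, -2): F = (-8.000, 20.000).
Jacobian J = [[-4·s·t - 3·t^2 + 2, -2·s^2 - 6·s·t - 2·t], [-6·s·t - 2·s, -3·s^2]].
At the point, J = [[6.000, 20.000], [20.000, -12.000]] (det J = -472.000).
Solving J·Δ = −F gives Δ = (-0.644, 0.593).
Then the next iterate is (s, t)₁ = (1.356, -1.407).
Round to (1.356, -1.407) and repeat: F = (-2.14666, 5.92257), J = [[3.69262, 10.58388], [8.73535, -5.51621]].
Δ = (-0.451, 0.360), so (s, t)₂ = (0.905, -1.047).

(0.905, -1.047)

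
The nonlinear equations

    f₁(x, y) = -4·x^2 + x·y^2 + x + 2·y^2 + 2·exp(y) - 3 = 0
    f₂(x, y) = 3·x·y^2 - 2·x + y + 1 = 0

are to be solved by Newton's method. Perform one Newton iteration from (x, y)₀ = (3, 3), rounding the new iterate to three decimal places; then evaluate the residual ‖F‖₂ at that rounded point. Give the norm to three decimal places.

29.291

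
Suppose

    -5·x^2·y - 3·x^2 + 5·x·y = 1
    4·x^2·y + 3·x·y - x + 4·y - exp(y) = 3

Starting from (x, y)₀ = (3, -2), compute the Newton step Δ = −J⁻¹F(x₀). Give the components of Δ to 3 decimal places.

(-18.075, -18.213)

At (3, -2): F = (32.000, -104.13534).
Jacobian J = [[-10·x·y - 6·x + 5·y, -5·x^2 + 5·x], [8·x·y + 3·y - 1, 4·x^2 + 3·x - exp(y) + 4]].
At the point, J = [[32.000, -30.000], [-55.000, 48.86466]] (det J = -86.33073).
Solving J·Δ = −F gives Δ = (-18.075, -18.213).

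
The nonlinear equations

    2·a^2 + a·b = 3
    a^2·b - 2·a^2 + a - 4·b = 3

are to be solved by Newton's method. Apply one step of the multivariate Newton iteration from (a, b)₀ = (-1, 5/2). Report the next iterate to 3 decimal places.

At (-1, 5/2): F = (-3.500, -13.500).
Jacobian J = [[4·a + b, a], [2·a·b - 4·a + 1, a^2 - 4]].
At the point, J = [[-1.500, -1.000], [0.000, -3.000]] (det J = 4.500).
Solving J·Δ = −F gives Δ = (0.667, -4.500).
Then the next iterate is (a, b)₁ = (-0.333, -2.000).

(-0.333, -2.000)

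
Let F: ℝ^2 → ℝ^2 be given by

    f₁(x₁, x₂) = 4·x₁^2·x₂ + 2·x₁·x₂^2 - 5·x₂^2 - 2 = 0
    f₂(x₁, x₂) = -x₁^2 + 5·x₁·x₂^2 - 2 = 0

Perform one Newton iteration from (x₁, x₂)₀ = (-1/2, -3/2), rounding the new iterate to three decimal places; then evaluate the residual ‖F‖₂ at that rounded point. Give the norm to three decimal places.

5.835

At (-1/2, -3/2): F = (-17.000, -7.875).
Jacobian J = [[8·x₁·x₂ + 2·x₂^2, 4·x₁^2 + 4·x₁·x₂ - 10·x₂], [-2·x₁ + 5·x₂^2, 10·x₁·x₂]].
At the point, J = [[10.500, 19.000], [12.250, 7.500]] (det J = -154.000).
Solving J·Δ = −F gives Δ = (0.144, 0.815).
Then the next iterate is (x₁, x₂)₁ = (-0.356, -0.685).
Re-evaluating at (-0.356, -0.685): F = (-5.02747, -2.96196), so ‖F‖₂ = 5.835.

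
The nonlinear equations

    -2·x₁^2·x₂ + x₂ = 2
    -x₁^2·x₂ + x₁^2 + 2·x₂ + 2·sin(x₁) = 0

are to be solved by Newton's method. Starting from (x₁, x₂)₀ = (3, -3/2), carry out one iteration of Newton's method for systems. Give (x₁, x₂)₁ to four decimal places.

(1.1981, -2.0256)

At (3, -3/2): F = (23.5000, 19.782240).
Jacobian J = [[-4·x₁·x₂, -2·x₁^2 + 1], [-2·x₁·x₂ + 2·x₁ + 2·cos(x₁), -x₁^2 + 2]].
At the point, J = [[18.0000, -17.0000], [13.020015, -7.0000]] (det J = 95.340255).
Solving J·Δ = −F gives Δ = (-1.8019, -0.5256).
Then the next iterate is (x₁, x₂)₁ = (1.1981, -2.0256).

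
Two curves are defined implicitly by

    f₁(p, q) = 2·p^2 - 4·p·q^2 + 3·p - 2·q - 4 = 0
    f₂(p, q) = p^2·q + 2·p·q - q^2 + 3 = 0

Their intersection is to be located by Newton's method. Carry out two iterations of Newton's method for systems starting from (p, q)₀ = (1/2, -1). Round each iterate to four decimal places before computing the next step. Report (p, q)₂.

(0.9924, -0.7235)

At (1/2, -1): F = (-2.0000, 0.7500).
Jacobian J = [[4·p - 4·q^2 + 3, -8·p·q - 2], [2·p·q + 2·q, p^2 + 2·p - 2·q]].
At the point, J = [[1.0000, 2.0000], [-3.0000, 3.2500]] (det J = 9.2500).
Solving J·Δ = −F gives Δ = (0.8649, 0.5676).
Then the next iterate is (p, q)₁ = (1.3649, -0.4324).
Round to (1.3649, -0.4324) and repeat: F = (3.664624, 0.827124), J = [[7.711721, 2.721462], [-2.045166, 5.457552]].
Δ = (-0.3725, -0.2911), so (p, q)₂ = (0.9924, -0.7235).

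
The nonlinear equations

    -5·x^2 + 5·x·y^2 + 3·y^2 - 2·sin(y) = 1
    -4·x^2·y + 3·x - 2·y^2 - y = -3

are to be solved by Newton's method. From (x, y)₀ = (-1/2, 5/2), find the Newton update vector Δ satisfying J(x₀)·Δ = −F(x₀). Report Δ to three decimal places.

(0.142, -1.179)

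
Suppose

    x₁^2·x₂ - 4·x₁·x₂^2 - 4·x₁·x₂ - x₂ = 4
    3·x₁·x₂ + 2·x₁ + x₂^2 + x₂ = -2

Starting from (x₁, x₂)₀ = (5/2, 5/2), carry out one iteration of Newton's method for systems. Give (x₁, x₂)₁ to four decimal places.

(-1.3397, 2.6464)

At (5/2, 5/2): F = (-78.3750, 34.5000).
Jacobian J = [[2·x₁·x₂ - 4·x₂^2 - 4·x₂, x₁^2 - 8·x₁·x₂ - 4·x₁ - 1], [3·x₂ + 2, 3·x₁ + 2·x₂ + 1]].
At the point, J = [[-22.5000, -54.7500], [9.5000, 13.5000]] (det J = 216.3750).
Solving J·Δ = −F gives Δ = (-3.8397, 0.1464).
Then the next iterate is (x₁, x₂)₁ = (-1.3397, 2.6464).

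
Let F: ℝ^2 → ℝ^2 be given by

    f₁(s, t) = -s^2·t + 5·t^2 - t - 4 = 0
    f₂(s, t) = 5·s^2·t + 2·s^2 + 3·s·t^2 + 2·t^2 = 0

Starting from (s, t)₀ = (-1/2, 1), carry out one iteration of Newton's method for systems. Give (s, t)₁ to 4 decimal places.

(0.0436, 0.9664)

At (-1/2, 1): F = (-0.2500, 2.2500).
Jacobian J = [[-2·s·t, -s^2 + 10·t - 1], [10·s·t + 4·s + 3·t^2, 5·s^2 + 6·s·t + 4·t]].
At the point, J = [[1.0000, 8.7500], [-4.0000, 2.2500]] (det J = 37.2500).
Solving J·Δ = −F gives Δ = (0.5436, -0.0336).
Then the next iterate is (s, t)₁ = (0.0436, 0.9664).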